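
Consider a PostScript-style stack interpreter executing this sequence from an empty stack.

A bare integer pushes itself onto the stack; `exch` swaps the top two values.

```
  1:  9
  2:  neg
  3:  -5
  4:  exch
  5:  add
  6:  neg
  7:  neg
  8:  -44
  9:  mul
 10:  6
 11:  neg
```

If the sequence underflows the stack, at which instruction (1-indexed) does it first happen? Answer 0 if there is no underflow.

9    -> 9
neg  -> -9
-5   -> -9 -5
exch -> -5 -9
add  -> -14
neg  -> 14
neg  -> -14
-44  -> -14 -44
mul  -> 616
6    -> 616 6
neg  -> 616 -6

0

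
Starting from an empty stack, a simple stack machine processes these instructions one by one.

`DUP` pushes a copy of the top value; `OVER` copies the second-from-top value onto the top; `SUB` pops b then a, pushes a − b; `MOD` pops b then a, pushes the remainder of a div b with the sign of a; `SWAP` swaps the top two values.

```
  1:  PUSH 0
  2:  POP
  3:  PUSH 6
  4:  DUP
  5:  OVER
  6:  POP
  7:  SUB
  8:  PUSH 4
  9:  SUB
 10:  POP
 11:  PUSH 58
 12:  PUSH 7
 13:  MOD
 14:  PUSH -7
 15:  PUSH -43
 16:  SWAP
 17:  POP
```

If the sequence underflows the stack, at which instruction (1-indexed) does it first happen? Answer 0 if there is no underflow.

0

PUSH 0   -> 0
POP      -> (empty)
PUSH 6   -> 6
DUP      -> 6 6
OVER     -> 6 6 6
POP      -> 6 6
SUB      -> 0
PUSH 4   -> 0 4
SUB      -> -4
POP      -> (empty)
PUSH 58  -> 58
PUSH 7   -> 58 7
MOD      -> 2
PUSH -7  -> 2 -7
PUSH -43 -> 2 -7 -43
SWAP     -> 2 -43 -7
POP      -> 2 -43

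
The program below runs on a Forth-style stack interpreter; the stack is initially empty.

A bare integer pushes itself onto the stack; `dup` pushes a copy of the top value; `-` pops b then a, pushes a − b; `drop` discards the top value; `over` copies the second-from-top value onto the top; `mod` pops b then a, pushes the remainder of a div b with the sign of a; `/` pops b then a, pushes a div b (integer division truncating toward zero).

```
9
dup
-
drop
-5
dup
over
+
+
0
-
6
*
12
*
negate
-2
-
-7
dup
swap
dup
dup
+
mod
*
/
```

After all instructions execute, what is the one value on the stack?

9      -> [9]
dup    -> [9, 9]
-      -> [0]
drop   -> []
-5     -> [-5]
dup    -> [-5, -5]
over   -> [-5, -5, -5]
+      -> [-5, -10]
+      -> [-15]
0      -> [-15, 0]
-      -> [-15]
6      -> [-15, 6]
*      -> [-90]
12     -> [-90, 12]
*      -> [-1080]
negate -> [1080]
-2     -> [1080, -2]
-      -> [1082]
-7     -> [1082, -7]
dup    -> [1082, -7, -7]
swap   -> [1082, -7, -7]
dup    -> [1082, -7, -7, -7]
dup    -> [1082, -7, -7, -7, -7]
+      -> [1082, -7, -7, -14]
mod    -> [1082, -7, -7]
*      -> [1082, 49]
/      -> [22]

22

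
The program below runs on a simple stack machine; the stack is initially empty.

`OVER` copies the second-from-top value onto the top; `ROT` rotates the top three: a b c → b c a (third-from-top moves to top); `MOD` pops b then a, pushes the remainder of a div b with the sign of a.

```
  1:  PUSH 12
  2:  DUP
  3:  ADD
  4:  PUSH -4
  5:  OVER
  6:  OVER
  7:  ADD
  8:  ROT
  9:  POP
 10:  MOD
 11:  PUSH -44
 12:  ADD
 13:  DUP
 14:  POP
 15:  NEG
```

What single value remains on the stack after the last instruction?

PUSH 12  → [12]
DUP      → [12, 12]
ADD      → [24]
PUSH -4  → [24, -4]
OVER     → [24, -4, 24]
OVER     → [24, -4, 24, -4]
ADD      → [24, -4, 20]
ROT      → [-4, 20, 24]
POP      → [-4, 20]
MOD      → [-4]
PUSH -44 → [-4, -44]
ADD      → [-48]
DUP      → [-48, -48]
POP      → [-48]
NEG      → [48]

48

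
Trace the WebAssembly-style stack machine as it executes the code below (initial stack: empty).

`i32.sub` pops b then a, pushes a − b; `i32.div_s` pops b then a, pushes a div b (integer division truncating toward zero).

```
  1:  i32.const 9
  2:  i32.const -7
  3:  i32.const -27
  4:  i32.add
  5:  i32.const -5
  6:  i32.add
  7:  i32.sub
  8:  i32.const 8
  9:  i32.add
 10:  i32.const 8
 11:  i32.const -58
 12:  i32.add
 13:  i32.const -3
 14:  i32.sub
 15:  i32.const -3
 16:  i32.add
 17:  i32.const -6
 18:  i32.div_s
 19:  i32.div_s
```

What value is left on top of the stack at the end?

7

i32.const 9    [9]
i32.const -7   [9, -7]
i32.const -27  [9, -7, -27]
i32.add        [9, -34]
i32.const -5   [9, -34, -5]
i32.add        [9, -39]
i32.sub        [48]
i32.const 8    [48, 8]
i32.add        [56]
i32.const 8    [56, 8]
i32.const -58  [56, 8, -58]
i32.add        [56, -50]
i32.const -3   [56, -50, -3]
i32.sub        [56, -47]
i32.const -3   [56, -47, -3]
i32.add        [56, -50]
i32.const -6   [56, -50, -6]
i32.div_s      [56, 8]
i32.div_s      [7]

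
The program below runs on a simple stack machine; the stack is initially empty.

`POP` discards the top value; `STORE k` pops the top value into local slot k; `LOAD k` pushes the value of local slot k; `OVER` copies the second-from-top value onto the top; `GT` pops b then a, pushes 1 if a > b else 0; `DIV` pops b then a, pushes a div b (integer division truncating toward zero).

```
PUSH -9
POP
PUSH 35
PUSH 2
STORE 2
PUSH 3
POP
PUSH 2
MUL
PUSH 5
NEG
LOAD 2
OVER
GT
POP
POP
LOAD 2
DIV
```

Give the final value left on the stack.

35

PUSH -9  [-9]
POP      []
PUSH 35  [35]
PUSH 2   [35, 2]
STORE 2  [35]
PUSH 3   [35, 3]
POP      [35]
PUSH 2   [35, 2]
MUL      [70]
PUSH 5   [70, 5]
NEG      [70, -5]
LOAD 2   [70, -5, 2]
OVER     [70, -5, 2, -5]
GT       [70, -5, 1]
POP      [70, -5]
POP      [70]
LOAD 2   [70, 2]
DIV      [35]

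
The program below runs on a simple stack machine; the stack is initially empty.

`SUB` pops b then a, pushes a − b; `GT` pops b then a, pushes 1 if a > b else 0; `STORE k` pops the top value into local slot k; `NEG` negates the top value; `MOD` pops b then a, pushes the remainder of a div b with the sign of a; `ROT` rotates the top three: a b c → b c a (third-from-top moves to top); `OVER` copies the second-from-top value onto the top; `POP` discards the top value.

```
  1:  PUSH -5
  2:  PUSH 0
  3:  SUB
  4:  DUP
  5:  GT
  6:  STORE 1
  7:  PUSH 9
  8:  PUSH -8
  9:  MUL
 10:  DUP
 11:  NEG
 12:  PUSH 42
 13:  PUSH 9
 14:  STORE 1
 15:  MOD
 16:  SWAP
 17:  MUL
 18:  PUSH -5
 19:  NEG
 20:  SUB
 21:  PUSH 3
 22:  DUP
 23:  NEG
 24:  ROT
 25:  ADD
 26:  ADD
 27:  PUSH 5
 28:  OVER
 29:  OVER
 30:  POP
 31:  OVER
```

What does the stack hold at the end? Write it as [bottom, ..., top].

PUSH -5 → [-5]
PUSH 0  → [-5, 0]
SUB     → [-5]
DUP     → [-5, -5]
GT      → [0]
STORE 1 → []
PUSH 9  → [9]
PUSH -8 → [9, -8]
MUL     → [-72]
DUP     → [-72, -72]
NEG     → [-72, 72]
PUSH 42 → [-72, 72, 42]
PUSH 9  → [-72, 72, 42, 9]
STORE 1 → [-72, 72, 42]
MOD     → [-72, 30]
SWAP    → [30, -72]
MUL     → [-2160]
PUSH -5 → [-2160, -5]
NEG     → [-2160, 5]
SUB     → [-2165]
PUSH 3  → [-2165, 3]
DUP     → [-2165, 3, 3]
NEG     → [-2165, 3, -3]
ROT     → [3, -3, -2165]
ADD     → [3, -2168]
ADD     → [-2165]
PUSH 5  → [-2165, 5]
OVER    → [-2165, 5, -2165]
OVER    → [-2165, 5, -2165, 5]
POP     → [-2165, 5, -2165]
OVER    → [-2165, 5, -2165, 5]

[-2165, 5, -2165, 5]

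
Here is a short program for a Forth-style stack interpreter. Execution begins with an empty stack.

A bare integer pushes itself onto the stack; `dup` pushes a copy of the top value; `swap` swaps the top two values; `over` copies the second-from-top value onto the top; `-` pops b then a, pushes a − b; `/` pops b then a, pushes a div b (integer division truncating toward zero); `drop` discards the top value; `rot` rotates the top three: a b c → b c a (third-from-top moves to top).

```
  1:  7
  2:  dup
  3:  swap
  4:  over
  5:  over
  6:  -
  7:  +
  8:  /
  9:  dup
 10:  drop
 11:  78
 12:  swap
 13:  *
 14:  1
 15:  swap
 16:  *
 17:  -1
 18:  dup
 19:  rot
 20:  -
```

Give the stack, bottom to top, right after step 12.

[78, 1]

7    : [7]
dup  : [7, 7]
swap : [7, 7]
over : [7, 7, 7]
over : [7, 7, 7, 7]
-    : [7, 7, 0]
+    : [7, 7]
/    : [1]
dup  : [1, 1]
drop : [1]
78   : [1, 78]
swap : [78, 1]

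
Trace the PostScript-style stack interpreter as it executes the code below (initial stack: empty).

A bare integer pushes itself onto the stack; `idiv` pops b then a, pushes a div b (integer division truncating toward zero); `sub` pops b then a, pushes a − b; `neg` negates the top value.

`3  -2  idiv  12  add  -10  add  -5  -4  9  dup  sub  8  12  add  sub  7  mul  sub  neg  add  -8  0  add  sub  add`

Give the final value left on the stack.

3     3
-2    3 -2
idiv  -1
12    -1 12
add   11
-10   11 -10
add   1
-5    1 -5
-4    1 -5 -4
9     1 -5 -4 9
dup   1 -5 -4 9 9
sub   1 -5 -4 0
8     1 -5 -4 0 8
12    1 -5 -4 0 8 12
add   1 -5 -4 0 20
sub   1 -5 -4 -20
7     1 -5 -4 -20 7
mul   1 -5 -4 -140
sub   1 -5 136
neg   1 -5 -136
add   1 -141
-8    1 -141 -8
0     1 -141 -8 0
add   1 -141 -8
sub   1 -133
add   -132

-132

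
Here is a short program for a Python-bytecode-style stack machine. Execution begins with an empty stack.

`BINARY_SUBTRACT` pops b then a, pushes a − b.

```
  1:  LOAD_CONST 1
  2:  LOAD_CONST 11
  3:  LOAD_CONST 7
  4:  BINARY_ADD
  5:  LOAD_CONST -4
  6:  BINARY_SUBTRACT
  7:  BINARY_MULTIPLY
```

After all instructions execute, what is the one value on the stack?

LOAD_CONST 1    : 1
LOAD_CONST 11   : 1 11
LOAD_CONST 7    : 1 11 7
BINARY_ADD      : 1 18
LOAD_CONST -4   : 1 18 -4
BINARY_SUBTRACT : 1 22
BINARY_MULTIPLY : 22

22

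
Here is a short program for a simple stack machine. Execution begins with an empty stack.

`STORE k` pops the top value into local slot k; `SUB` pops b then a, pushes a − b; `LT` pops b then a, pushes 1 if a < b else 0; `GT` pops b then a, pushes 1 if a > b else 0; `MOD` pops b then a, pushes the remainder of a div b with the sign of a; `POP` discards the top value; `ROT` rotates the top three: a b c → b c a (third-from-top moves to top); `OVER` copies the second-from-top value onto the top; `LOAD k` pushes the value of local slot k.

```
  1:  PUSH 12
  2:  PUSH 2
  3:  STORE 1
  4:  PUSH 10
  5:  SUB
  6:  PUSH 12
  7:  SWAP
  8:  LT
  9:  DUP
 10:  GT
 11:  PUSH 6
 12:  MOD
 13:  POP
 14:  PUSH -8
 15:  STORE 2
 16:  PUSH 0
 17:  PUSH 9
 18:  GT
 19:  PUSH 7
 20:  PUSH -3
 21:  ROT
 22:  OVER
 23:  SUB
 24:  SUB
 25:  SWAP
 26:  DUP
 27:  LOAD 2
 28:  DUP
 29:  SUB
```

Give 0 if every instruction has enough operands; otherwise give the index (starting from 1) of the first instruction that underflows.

PUSH 12  12
PUSH 2   12 2
STORE 1  12
PUSH 10  12 10
SUB      2
PUSH 12  2 12
SWAP     12 2
LT       0
DUP      0 0
GT       0
PUSH 6   0 6
MOD      0
POP      (empty)
PUSH -8  -8
STORE 2  (empty)
PUSH 0   0
PUSH 9   0 9
GT       0
PUSH 7   0 7
PUSH -3  0 7 -3
ROT      7 -3 0
OVER     7 -3 0 -3
SUB      7 -3 3
SUB      7 -6
SWAP     -6 7
DUP      -6 7 7
LOAD 2   -6 7 7 -8
DUP      -6 7 7 -8 -8
SUB      -6 7 7 0

0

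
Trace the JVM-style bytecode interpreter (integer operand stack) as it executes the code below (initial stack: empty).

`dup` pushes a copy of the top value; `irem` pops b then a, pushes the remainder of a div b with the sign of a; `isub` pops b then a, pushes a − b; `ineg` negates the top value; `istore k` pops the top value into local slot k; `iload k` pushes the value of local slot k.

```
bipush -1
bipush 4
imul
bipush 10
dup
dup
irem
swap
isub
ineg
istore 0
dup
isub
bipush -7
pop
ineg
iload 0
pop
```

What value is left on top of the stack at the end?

bipush -1 -> -1
bipush 4  -> -1 4
imul      -> -4
bipush 10 -> -4 10
dup       -> -4 10 10
dup       -> -4 10 10 10
irem      -> -4 10 0
swap      -> -4 0 10
isub      -> -4 -10
ineg      -> -4 10
istore 0  -> -4
dup       -> -4 -4
isub      -> 0
bipush -7 -> 0 -7
pop       -> 0
ineg      -> 0
iload 0   -> 0 10
pop       -> 0

0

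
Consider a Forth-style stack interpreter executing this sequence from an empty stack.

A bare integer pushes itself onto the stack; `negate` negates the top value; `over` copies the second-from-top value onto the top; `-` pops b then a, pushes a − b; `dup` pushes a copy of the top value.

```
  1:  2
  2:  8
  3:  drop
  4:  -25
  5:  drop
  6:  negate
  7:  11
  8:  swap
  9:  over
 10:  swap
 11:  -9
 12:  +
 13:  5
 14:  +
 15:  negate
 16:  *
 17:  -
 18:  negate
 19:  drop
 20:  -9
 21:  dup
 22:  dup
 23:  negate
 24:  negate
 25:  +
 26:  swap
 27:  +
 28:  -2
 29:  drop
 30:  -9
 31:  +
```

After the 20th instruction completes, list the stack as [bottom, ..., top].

2      -> 2
8      -> 2 8
drop   -> 2
-25    -> 2 -25
drop   -> 2
negate -> -2
11     -> -2 11
swap   -> 11 -2
over   -> 11 -2 11
swap   -> 11 11 -2
-9     -> 11 11 -2 -9
+      -> 11 11 -11
5      -> 11 11 -11 5
+      -> 11 11 -6
negate -> 11 11 6
*      -> 11 66
-      -> -55
negate -> 55
drop   -> (empty)
-9     -> -9

[-9]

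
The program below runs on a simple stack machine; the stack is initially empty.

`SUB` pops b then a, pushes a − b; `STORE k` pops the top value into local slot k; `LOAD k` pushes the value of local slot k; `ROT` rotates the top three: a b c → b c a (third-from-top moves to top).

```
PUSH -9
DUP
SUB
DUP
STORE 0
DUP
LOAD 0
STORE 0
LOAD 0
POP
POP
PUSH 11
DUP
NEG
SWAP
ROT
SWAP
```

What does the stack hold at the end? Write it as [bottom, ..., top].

[-11, 0, 11]

PUSH -9 -> [-9]
DUP     -> [-9, -9]
SUB     -> [0]
DUP     -> [0, 0]
STORE 0 -> [0]
DUP     -> [0, 0]
LOAD 0  -> [0, 0, 0]
STORE 0 -> [0, 0]
LOAD 0  -> [0, 0, 0]
POP     -> [0, 0]
POP     -> [0]
PUSH 11 -> [0, 11]
DUP     -> [0, 11, 11]
NEG     -> [0, 11, -11]
SWAP    -> [0, -11, 11]
ROT     -> [-11, 11, 0]
SWAP    -> [-11, 0, 11]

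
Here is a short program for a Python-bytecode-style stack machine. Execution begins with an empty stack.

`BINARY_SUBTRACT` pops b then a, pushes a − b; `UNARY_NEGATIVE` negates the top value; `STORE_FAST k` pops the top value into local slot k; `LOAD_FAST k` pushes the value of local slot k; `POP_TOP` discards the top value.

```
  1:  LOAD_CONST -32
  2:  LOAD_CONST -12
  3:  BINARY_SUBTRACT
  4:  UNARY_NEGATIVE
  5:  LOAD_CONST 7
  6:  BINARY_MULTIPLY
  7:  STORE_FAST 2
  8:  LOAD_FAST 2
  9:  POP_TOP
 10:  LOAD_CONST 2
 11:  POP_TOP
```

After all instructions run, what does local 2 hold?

140

LOAD_CONST -32  → -32
LOAD_CONST -12  → -32 -12
BINARY_SUBTRACT → -20
UNARY_NEGATIVE  → 20
LOAD_CONST 7    → 20 7
BINARY_MULTIPLY → 140
STORE_FAST 2    → (empty)
LOAD_FAST 2     → 140
POP_TOP         → (empty)
LOAD_CONST 2    → 2
POP_TOP         → (empty)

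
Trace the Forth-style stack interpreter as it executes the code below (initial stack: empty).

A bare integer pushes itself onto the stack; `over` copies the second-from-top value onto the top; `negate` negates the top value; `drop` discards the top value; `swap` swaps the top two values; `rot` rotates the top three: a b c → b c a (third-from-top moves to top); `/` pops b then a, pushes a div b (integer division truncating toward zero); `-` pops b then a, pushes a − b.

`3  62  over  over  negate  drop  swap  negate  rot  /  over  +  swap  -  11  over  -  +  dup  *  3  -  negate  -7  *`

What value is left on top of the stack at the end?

3      → [3]
62     → [3, 62]
over   → [3, 62, 3]
over   → [3, 62, 3, 62]
negate → [3, 62, 3, -62]
drop   → [3, 62, 3]
swap   → [3, 3, 62]
negate → [3, 3, -62]
rot    → [3, -62, 3]
/      → [3, -20]
over   → [3, -20, 3]
+      → [3, -17]
swap   → [-17, 3]
-      → [-20]
11     → [-20, 11]
over   → [-20, 11, -20]
-      → [-20, 31]
+      → [11]
dup    → [11, 11]
*      → [121]
3      → [121, 3]
-      → [118]
negate → [-118]
-7     → [-118, -7]
*      → [826]

826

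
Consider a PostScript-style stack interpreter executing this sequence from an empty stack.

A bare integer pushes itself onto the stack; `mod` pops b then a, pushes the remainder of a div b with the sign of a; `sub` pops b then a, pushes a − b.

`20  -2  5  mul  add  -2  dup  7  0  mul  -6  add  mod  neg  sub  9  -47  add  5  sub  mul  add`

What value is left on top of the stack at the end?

182

20  -> [20]
-2  -> [20, -2]
5   -> [20, -2, 5]
mul -> [20, -10]
add -> [10]
-2  -> [10, -2]
dup -> [10, -2, -2]
7   -> [10, -2, -2, 7]
0   -> [10, -2, -2, 7, 0]
mul -> [10, -2, -2, 0]
-6  -> [10, -2, -2, 0, -6]
add -> [10, -2, -2, -6]
mod -> [10, -2, -2]
neg -> [10, -2, 2]
sub -> [10, -4]
9   -> [10, -4, 9]
-47 -> [10, -4, 9, -47]
add -> [10, -4, -38]
5   -> [10, -4, -38, 5]
sub -> [10, -4, -43]
mul -> [10, 172]
add -> [182]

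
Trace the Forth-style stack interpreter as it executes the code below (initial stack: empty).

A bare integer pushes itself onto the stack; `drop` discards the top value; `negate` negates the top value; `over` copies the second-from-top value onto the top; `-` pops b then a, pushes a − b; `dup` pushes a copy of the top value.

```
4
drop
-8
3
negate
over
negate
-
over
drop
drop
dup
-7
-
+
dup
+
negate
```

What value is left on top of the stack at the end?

18

4      : [4]
drop   : []
-8     : [-8]
3      : [-8, 3]
negate : [-8, -3]
over   : [-8, -3, -8]
negate : [-8, -3, 8]
-      : [-8, -11]
over   : [-8, -11, -8]
drop   : [-8, -11]
drop   : [-8]
dup    : [-8, -8]
-7     : [-8, -8, -7]
-      : [-8, -1]
+      : [-9]
dup    : [-9, -9]
+      : [-18]
negate : [18]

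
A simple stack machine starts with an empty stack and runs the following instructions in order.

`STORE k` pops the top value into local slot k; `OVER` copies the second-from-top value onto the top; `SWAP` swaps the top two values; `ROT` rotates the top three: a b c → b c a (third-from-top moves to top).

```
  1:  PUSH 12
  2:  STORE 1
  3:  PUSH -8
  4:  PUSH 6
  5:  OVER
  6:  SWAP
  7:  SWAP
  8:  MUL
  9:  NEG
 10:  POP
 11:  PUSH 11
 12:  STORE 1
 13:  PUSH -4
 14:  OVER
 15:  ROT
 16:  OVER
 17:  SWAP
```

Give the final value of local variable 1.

11

PUSH 12 : [12]
STORE 1 : []
PUSH -8 : [-8]
PUSH 6  : [-8, 6]
OVER    : [-8, 6, -8]
SWAP    : [-8, -8, 6]
SWAP    : [-8, 6, -8]
MUL     : [-8, -48]
NEG     : [-8, 48]
POP     : [-8]
PUSH 11 : [-8, 11]
STORE 1 : [-8]
PUSH -4 : [-8, -4]
OVER    : [-8, -4, -8]
ROT     : [-4, -8, -8]
OVER    : [-4, -8, -8, -8]
SWAP    : [-4, -8, -8, -8]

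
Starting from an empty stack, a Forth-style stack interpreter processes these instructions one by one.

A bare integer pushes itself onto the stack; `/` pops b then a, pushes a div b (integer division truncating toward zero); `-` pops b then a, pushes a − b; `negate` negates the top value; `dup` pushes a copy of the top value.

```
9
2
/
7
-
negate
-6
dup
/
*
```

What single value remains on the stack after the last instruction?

3

9      : [9]
2      : [9, 2]
/      : [4]
7      : [4, 7]
-      : [-3]
negate : [3]
-6     : [3, -6]
dup    : [3, -6, -6]
/      : [3, 1]
*      : [3]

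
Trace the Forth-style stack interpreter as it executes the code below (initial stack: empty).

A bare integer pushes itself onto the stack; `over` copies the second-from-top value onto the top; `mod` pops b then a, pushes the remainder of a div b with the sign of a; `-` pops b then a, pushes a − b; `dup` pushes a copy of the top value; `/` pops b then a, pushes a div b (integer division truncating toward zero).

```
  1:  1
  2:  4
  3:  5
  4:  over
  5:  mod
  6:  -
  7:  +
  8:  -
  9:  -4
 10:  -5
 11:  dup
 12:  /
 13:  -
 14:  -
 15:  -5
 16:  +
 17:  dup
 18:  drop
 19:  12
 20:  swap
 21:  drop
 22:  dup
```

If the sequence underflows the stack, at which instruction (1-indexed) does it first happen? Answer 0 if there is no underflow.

8

1     1
4     1 4
5     1 4 5
over  1 4 5 4
mod   1 4 1
-     1 3
+     4
-  — needs 2 operands, stack has 1 → underflow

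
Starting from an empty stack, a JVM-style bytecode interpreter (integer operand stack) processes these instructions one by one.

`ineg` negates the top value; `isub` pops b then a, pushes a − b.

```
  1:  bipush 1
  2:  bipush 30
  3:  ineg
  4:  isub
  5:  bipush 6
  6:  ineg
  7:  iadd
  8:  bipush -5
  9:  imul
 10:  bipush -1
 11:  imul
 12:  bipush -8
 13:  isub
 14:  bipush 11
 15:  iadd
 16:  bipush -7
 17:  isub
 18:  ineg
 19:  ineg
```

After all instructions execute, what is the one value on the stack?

151

bipush 1  -> [1]
bipush 30 -> [1, 30]
ineg      -> [1, -30]
isub      -> [31]
bipush 6  -> [31, 6]
ineg      -> [31, -6]
iadd      -> [25]
bipush -5 -> [25, -5]
imul      -> [-125]
bipush -1 -> [-125, -1]
imul      -> [125]
bipush -8 -> [125, -8]
isub      -> [133]
bipush 11 -> [133, 11]
iadd      -> [144]
bipush -7 -> [144, -7]
isub      -> [151]
ineg      -> [-151]
ineg      -> [151]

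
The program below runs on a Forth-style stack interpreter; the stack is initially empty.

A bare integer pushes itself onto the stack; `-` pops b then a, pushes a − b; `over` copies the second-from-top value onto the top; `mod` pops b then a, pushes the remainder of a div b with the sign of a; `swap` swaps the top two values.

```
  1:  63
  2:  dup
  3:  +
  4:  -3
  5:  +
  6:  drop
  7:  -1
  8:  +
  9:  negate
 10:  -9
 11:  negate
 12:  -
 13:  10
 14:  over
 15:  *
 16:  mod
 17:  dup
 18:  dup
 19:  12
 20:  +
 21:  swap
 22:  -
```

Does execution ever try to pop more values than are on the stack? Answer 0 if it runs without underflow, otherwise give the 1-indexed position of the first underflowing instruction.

63   → 63
dup  → 63 63
+    → 126
-3   → 126 -3
+    → 123
drop → (empty)
-1   → -1
+  — needs 2 operands, stack has 1 → underflow

8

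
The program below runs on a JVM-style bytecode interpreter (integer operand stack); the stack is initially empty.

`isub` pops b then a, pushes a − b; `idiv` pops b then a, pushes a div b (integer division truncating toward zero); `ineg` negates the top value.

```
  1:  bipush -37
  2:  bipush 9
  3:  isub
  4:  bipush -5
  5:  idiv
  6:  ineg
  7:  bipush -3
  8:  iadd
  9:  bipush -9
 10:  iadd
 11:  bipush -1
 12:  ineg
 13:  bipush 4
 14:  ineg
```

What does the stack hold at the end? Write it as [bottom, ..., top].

[-21, 1, -4]

bipush -37 -> [-37]
bipush 9   -> [-37, 9]
isub       -> [-46]
bipush -5  -> [-46, -5]
idiv       -> [9]
ineg       -> [-9]
bipush -3  -> [-9, -3]
iadd       -> [-12]
bipush -9  -> [-12, -9]
iadd       -> [-21]
bipush -1  -> [-21, -1]
ineg       -> [-21, 1]
bipush 4   -> [-21, 1, 4]
ineg       -> [-21, 1, -4]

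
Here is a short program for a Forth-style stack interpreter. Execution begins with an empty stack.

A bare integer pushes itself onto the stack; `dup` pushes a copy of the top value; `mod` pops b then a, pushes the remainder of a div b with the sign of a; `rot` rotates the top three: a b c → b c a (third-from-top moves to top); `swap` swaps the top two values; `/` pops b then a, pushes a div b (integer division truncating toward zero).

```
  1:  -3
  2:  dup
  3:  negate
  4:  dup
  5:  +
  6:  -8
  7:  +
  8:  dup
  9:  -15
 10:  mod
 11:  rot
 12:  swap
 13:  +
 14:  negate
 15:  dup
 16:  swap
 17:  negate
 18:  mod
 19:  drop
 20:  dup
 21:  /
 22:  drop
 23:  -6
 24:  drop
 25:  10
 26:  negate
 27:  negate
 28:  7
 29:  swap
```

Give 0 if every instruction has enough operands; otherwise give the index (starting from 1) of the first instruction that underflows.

-3     -> -3
dup    -> -3 -3
negate -> -3 3
dup    -> -3 3 3
+      -> -3 6
-8     -> -3 6 -8
+      -> -3 -2
dup    -> -3 -2 -2
-15    -> -3 -2 -2 -15
mod    -> -3 -2 -2
rot    -> -2 -2 -3
swap   -> -2 -3 -2
+      -> -2 -5
negate -> -2 5
dup    -> -2 5 5
swap   -> -2 5 5
negate -> -2 5 -5
mod    -> -2 0
drop   -> -2
dup    -> -2 -2
/      -> 1
drop   -> (empty)
-6     -> -6
drop   -> (empty)
10     -> 10
negate -> -10
negate -> 10
7      -> 10 7
swap   -> 7 10

0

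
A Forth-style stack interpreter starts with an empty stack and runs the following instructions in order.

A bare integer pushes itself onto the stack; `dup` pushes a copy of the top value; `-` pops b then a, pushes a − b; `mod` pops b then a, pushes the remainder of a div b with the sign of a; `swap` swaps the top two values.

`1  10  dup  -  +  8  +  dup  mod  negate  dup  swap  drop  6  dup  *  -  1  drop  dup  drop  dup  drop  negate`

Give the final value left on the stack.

1      -> 1
10     -> 1 10
dup    -> 1 10 10
-      -> 1 0
+      -> 1
8      -> 1 8
+      -> 9
dup    -> 9 9
mod    -> 0
negate -> 0
dup    -> 0 0
swap   -> 0 0
drop   -> 0
6      -> 0 6
dup    -> 0 6 6
*      -> 0 36
-      -> -36
1      -> -36 1
drop   -> -36
dup    -> -36 -36
drop   -> -36
dup    -> -36 -36
drop   -> -36
negate -> 36

36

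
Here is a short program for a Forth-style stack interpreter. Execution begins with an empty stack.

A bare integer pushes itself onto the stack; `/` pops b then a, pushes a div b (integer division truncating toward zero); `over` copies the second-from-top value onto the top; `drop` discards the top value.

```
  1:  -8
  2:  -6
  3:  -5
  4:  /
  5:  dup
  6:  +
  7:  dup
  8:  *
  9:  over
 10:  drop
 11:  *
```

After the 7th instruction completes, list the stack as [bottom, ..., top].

-8   -8
-6   -8 -6
-5   -8 -6 -5
/    -8 1
dup  -8 1 1
+    -8 2
dup  -8 2 2

[-8, 2, 2]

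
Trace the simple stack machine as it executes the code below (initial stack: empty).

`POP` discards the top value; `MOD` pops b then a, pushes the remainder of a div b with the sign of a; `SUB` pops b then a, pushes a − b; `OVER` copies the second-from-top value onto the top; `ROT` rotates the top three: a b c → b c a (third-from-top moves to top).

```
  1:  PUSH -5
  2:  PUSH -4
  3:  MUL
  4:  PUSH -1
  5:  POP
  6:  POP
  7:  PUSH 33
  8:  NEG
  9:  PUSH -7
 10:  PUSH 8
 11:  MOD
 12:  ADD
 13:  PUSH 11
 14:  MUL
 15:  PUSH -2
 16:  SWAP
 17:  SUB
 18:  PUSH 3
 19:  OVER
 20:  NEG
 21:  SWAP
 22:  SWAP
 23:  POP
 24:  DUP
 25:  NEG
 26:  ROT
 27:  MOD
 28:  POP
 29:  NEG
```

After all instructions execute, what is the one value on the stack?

PUSH -5 -> -5
PUSH -4 -> -5 -4
MUL     -> 20
PUSH -1 -> 20 -1
POP     -> 20
POP     -> (empty)
PUSH 33 -> 33
NEG     -> -33
PUSH -7 -> -33 -7
PUSH 8  -> -33 -7 8
MOD     -> -33 -7
ADD     -> -40
PUSH 11 -> -40 11
MUL     -> -440
PUSH -2 -> -440 -2
SWAP    -> -2 -440
SUB     -> 438
PUSH 3  -> 438 3
OVER    -> 438 3 438
NEG     -> 438 3 -438
SWAP    -> 438 -438 3
SWAP    -> 438 3 -438
POP     -> 438 3
DUP     -> 438 3 3
NEG     -> 438 3 -3
ROT     -> 3 -3 438
MOD     -> 3 -3
POP     -> 3
NEG     -> -3

-3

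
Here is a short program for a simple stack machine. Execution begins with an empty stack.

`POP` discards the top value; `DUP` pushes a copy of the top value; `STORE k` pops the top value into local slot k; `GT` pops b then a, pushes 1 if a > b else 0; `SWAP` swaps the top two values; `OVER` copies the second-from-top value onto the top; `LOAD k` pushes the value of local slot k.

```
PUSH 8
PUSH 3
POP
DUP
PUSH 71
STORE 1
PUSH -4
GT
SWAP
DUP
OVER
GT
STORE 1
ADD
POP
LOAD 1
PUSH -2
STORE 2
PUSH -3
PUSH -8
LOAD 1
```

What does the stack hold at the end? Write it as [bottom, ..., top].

PUSH 8  : [8]
PUSH 3  : [8, 3]
POP     : [8]
DUP     : [8, 8]
PUSH 71 : [8, 8, 71]
STORE 1 : [8, 8]
PUSH -4 : [8, 8, -4]
GT      : [8, 1]
SWAP    : [1, 8]
DUP     : [1, 8, 8]
OVER    : [1, 8, 8, 8]
GT      : [1, 8, 0]
STORE 1 : [1, 8]
ADD     : [9]
POP     : []
LOAD 1  : [0]
PUSH -2 : [0, -2]
STORE 2 : [0]
PUSH -3 : [0, -3]
PUSH -8 : [0, -3, -8]
LOAD 1  : [0, -3, -8, 0]

[0, -3, -8, 0]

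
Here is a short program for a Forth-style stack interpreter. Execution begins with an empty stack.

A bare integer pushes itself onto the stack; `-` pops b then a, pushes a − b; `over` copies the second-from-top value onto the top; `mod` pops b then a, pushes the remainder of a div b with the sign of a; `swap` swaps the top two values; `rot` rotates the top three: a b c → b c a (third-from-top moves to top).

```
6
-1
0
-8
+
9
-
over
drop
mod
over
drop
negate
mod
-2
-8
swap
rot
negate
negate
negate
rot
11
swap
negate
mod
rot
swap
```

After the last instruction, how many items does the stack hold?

6      -> 6
-1     -> 6 -1
0      -> 6 -1 0
-8     -> 6 -1 0 -8
+      -> 6 -1 -8
9      -> 6 -1 -8 9
-      -> 6 -1 -17
over   -> 6 -1 -17 -1
drop   -> 6 -1 -17
mod    -> 6 -1
over   -> 6 -1 6
drop   -> 6 -1
negate -> 6 1
mod    -> 0
-2     -> 0 -2
-8     -> 0 -2 -8
swap   -> 0 -8 -2
rot    -> -8 -2 0
negate -> -8 -2 0
negate -> -8 -2 0
negate -> -8 -2 0
rot    -> -2 0 -8
11     -> -2 0 -8 11
swap   -> -2 0 11 -8
negate -> -2 0 11 8
mod    -> -2 0 3
rot    -> 0 3 -2
swap   -> 0 -2 3

3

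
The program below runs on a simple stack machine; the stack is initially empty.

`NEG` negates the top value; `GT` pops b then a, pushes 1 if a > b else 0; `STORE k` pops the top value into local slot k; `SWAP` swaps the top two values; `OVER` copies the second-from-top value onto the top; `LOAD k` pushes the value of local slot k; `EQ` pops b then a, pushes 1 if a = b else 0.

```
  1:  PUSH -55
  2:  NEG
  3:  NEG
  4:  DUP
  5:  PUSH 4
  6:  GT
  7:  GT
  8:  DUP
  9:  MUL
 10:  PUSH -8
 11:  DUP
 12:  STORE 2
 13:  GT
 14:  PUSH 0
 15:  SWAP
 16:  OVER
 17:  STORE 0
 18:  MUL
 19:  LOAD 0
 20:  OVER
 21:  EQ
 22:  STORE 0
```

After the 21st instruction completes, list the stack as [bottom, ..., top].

[0, 1]

PUSH -55 -> -55
NEG      -> 55
NEG      -> -55
DUP      -> -55 -55
PUSH 4   -> -55 -55 4
GT       -> -55 0
GT       -> 0
DUP      -> 0 0
MUL      -> 0
PUSH -8  -> 0 -8
DUP      -> 0 -8 -8
STORE 2  -> 0 -8
GT       -> 1
PUSH 0   -> 1 0
SWAP     -> 0 1
OVER     -> 0 1 0
STORE 0  -> 0 1
MUL      -> 0
LOAD 0   -> 0 0
OVER     -> 0 0 0
EQ       -> 0 1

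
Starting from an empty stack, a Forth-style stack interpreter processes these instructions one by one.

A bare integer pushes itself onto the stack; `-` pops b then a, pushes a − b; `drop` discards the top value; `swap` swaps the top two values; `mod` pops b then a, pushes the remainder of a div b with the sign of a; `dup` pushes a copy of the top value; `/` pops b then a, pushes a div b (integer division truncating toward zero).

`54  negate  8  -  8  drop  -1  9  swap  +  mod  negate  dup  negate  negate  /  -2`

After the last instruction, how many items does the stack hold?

54     → 54
negate → -54
8      → -54 8
-      → -62
8      → -62 8
drop   → -62
-1     → -62 -1
9      → -62 -1 9
swap   → -62 9 -1
+      → -62 8
mod    → -6
negate → 6
dup    → 6 6
negate → 6 -6
negate → 6 6
/      → 1
-2     → 1 -2

2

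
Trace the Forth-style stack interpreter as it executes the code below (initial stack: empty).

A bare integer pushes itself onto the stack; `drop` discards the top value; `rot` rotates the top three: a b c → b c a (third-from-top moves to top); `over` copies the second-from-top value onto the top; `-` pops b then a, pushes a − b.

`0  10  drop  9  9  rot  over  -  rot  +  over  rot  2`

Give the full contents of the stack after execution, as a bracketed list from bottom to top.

0    -> [0]
10   -> [0, 10]
drop -> [0]
9    -> [0, 9]
9    -> [0, 9, 9]
rot  -> [9, 9, 0]
over -> [9, 9, 0, 9]
-    -> [9, 9, -9]
rot  -> [9, -9, 9]
+    -> [9, 0]
over -> [9, 0, 9]
rot  -> [0, 9, 9]
2    -> [0, 9, 9, 2]

[0, 9, 9, 2]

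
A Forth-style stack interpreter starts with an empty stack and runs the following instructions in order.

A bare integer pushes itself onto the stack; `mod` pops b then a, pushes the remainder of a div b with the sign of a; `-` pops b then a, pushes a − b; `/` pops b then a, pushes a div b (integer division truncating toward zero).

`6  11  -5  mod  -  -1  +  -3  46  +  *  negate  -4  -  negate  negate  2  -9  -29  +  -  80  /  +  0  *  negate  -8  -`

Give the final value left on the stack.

6      → [6]
11     → [6, 11]
-5     → [6, 11, -5]
mod    → [6, 1]
-      → [5]
-1     → [5, -1]
+      → [4]
-3     → [4, -3]
46     → [4, -3, 46]
+      → [4, 43]
*      → [172]
negate → [-172]
-4     → [-172, -4]
-      → [-168]
negate → [168]
negate → [-168]
2      → [-168, 2]
-9     → [-168, 2, -9]
-29    → [-168, 2, -9, -29]
+      → [-168, 2, -38]
-      → [-168, 40]
80     → [-168, 40, 80]
/      → [-168, 0]
+      → [-168]
0      → [-168, 0]
*      → [0]
negate → [0]
-8     → [0, -8]
-      → [8]

8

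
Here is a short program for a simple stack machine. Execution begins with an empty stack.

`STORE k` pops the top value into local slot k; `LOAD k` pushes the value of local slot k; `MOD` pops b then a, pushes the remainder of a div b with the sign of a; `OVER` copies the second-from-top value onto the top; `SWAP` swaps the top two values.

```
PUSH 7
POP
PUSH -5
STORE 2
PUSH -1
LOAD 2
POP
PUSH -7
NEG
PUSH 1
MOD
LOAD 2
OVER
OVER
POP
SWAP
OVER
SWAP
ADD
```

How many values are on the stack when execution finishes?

4

PUSH 7   [7]
POP      []
PUSH -5  [-5]
STORE 2  []
PUSH -1  [-1]
LOAD 2   [-1, -5]
POP      [-1]
PUSH -7  [-1, -7]
NEG      [-1, 7]
PUSH 1   [-1, 7, 1]
MOD      [-1, 0]
LOAD 2   [-1, 0, -5]
OVER     [-1, 0, -5, 0]
OVER     [-1, 0, -5, 0, -5]
POP      [-1, 0, -5, 0]
SWAP     [-1, 0, 0, -5]
OVER     [-1, 0, 0, -5, 0]
SWAP     [-1, 0, 0, 0, -5]
ADD      [-1, 0, 0, -5]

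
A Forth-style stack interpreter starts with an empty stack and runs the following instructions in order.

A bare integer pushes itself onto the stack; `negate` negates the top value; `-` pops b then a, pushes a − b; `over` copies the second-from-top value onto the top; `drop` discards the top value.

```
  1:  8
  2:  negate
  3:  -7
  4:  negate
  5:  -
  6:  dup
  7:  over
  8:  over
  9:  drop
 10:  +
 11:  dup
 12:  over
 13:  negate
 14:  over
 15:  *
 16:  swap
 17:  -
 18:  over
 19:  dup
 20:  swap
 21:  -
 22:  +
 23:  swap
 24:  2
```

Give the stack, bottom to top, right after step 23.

8      → [8]
negate → [-8]
-7     → [-8, -7]
negate → [-8, 7]
-      → [-15]
dup    → [-15, -15]
over   → [-15, -15, -15]
over   → [-15, -15, -15, -15]
drop   → [-15, -15, -15]
+      → [-15, -30]
dup    → [-15, -30, -30]
over   → [-15, -30, -30, -30]
negate → [-15, -30, -30, 30]
over   → [-15, -30, -30, 30, -30]
*      → [-15, -30, -30, -900]
swap   → [-15, -30, -900, -30]
-      → [-15, -30, -870]
over   → [-15, -30, -870, -30]
dup    → [-15, -30, -870, -30, -30]
swap   → [-15, -30, -870, -30, -30]
-      → [-15, -30, -870, 0]
+      → [-15, -30, -870]
swap   → [-15, -870, -30]

[-15, -870, -30]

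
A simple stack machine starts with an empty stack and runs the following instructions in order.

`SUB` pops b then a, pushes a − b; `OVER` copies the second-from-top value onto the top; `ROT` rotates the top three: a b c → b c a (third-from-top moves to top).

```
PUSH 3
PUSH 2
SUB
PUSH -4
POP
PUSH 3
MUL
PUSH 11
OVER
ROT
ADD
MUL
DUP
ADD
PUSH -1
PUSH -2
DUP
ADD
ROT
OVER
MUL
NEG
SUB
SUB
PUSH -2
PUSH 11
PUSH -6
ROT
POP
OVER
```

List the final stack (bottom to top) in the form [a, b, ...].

PUSH 3  -> 3
PUSH 2  -> 3 2
SUB     -> 1
PUSH -4 -> 1 -4
POP     -> 1
PUSH 3  -> 1 3
MUL     -> 3
PUSH 11 -> 3 11
OVER    -> 3 11 3
ROT     -> 11 3 3
ADD     -> 11 6
MUL     -> 66
DUP     -> 66 66
ADD     -> 132
PUSH -1 -> 132 -1
PUSH -2 -> 132 -1 -2
DUP     -> 132 -1 -2 -2
ADD     -> 132 -1 -4
ROT     -> -1 -4 132
OVER    -> -1 -4 132 -4
MUL     -> -1 -4 -528
NEG     -> -1 -4 528
SUB     -> -1 -532
SUB     -> 531
PUSH -2 -> 531 -2
PUSH 11 -> 531 -2 11
PUSH -6 -> 531 -2 11 -6
ROT     -> 531 11 -6 -2
POP     -> 531 11 -6
OVER    -> 531 11 -6 11

[531, 11, -6, 11]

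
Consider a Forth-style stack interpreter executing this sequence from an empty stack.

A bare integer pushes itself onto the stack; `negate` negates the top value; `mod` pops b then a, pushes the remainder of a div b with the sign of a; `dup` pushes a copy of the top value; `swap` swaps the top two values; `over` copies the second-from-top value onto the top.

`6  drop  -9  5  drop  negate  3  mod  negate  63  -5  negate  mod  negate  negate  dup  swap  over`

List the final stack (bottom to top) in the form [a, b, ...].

6      → [6]
drop   → []
-9     → [-9]
5      → [-9, 5]
drop   → [-9]
negate → [9]
3      → [9, 3]
mod    → [0]
negate → [0]
63     → [0, 63]
-5     → [0, 63, -5]
negate → [0, 63, 5]
mod    → [0, 3]
negate → [0, -3]
negate → [0, 3]
dup    → [0, 3, 3]
swap   → [0, 3, 3]
over   → [0, 3, 3, 3]

[0, 3, 3, 3]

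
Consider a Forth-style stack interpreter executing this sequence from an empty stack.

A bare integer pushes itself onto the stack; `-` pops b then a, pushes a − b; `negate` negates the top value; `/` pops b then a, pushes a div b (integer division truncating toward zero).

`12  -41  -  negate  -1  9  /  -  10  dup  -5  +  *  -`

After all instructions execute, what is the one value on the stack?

-103

12     -> 12
-41    -> 12 -41
-      -> 53
negate -> -53
-1     -> -53 -1
9      -> -53 -1 9
/      -> -53 0
-      -> -53
10     -> -53 10
dup    -> -53 10 10
-5     -> -53 10 10 -5
+      -> -53 10 5
*      -> -53 50
-      -> -103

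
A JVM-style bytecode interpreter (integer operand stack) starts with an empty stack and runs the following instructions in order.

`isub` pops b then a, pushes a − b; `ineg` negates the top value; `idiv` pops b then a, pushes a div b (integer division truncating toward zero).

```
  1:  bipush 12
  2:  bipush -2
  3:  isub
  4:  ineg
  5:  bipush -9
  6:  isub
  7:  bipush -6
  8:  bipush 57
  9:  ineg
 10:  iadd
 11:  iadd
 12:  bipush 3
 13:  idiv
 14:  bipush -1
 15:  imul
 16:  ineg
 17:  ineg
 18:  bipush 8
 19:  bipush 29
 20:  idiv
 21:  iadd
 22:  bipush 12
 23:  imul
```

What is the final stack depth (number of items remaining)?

bipush 12 → [12]
bipush -2 → [12, -2]
isub      → [14]
ineg      → [-14]
bipush -9 → [-14, -9]
isub      → [-5]
bipush -6 → [-5, -6]
bipush 57 → [-5, -6, 57]
ineg      → [-5, -6, -57]
iadd      → [-5, -63]
iadd      → [-68]
bipush 3  → [-68, 3]
idiv      → [-22]
bipush -1 → [-22, -1]
imul      → [22]
ineg      → [-22]
ineg      → [22]
bipush 8  → [22, 8]
bipush 29 → [22, 8, 29]
idiv      → [22, 0]
iadd      → [22]
bipush 12 → [22, 12]
imul      → [264]

1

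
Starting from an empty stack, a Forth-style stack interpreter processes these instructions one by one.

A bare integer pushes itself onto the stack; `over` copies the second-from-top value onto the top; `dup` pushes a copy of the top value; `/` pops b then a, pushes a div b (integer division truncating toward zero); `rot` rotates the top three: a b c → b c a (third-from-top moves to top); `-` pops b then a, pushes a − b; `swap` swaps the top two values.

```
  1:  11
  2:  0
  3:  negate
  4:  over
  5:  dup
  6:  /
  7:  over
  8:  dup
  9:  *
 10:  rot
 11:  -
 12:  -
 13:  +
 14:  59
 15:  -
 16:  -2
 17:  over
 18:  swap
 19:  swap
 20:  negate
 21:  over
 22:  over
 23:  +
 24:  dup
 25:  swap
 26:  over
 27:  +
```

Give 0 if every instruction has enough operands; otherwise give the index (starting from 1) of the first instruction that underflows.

0

11     → 11
0      → 11 0
negate → 11 0
over   → 11 0 11
dup    → 11 0 11 11
/      → 11 0 1
over   → 11 0 1 0
dup    → 11 0 1 0 0
*      → 11 0 1 0
rot    → 11 1 0 0
-      → 11 1 0
-      → 11 1
+      → 12
59     → 12 59
-      → -47
-2     → -47 -2
over   → -47 -2 -47
swap   → -47 -47 -2
swap   → -47 -2 -47
negate → -47 -2 47
over   → -47 -2 47 -2
over   → -47 -2 47 -2 47
+      → -47 -2 47 45
dup    → -47 -2 47 45 45
swap   → -47 -2 47 45 45
over   → -47 -2 47 45 45 45
+      → -47 -2 47 45 90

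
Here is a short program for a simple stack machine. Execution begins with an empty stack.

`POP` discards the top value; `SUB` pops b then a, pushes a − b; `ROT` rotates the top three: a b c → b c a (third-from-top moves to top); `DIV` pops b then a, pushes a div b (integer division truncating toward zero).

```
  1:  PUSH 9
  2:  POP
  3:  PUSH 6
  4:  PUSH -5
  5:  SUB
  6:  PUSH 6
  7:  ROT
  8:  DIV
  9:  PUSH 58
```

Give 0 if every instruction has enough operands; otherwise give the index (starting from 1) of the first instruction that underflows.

7

PUSH 9  : [9]
POP     : []
PUSH 6  : [6]
PUSH -5 : [6, -5]
SUB     : [11]
PUSH 6  : [11, 6]
ROT  — needs 3 operands, stack has 2 → underflow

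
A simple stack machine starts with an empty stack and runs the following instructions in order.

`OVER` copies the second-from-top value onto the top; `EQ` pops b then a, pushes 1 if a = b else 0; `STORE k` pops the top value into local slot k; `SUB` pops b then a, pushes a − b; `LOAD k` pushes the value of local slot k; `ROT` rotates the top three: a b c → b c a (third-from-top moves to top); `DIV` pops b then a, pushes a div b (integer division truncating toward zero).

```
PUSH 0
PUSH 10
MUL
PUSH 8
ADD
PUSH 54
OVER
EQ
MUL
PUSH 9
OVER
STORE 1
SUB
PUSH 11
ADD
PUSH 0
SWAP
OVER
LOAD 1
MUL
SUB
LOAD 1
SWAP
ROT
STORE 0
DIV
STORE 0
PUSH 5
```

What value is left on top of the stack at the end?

PUSH 0   [0]
PUSH 10  [0, 10]
MUL      [0]
PUSH 8   [0, 8]
ADD      [8]
PUSH 54  [8, 54]
OVER     [8, 54, 8]
EQ       [8, 0]
MUL      [0]
PUSH 9   [0, 9]
OVER     [0, 9, 0]
STORE 1  [0, 9]
SUB      [-9]
PUSH 11  [-9, 11]
ADD      [2]
PUSH 0   [2, 0]
SWAP     [0, 2]
OVER     [0, 2, 0]
LOAD 1   [0, 2, 0, 0]
MUL      [0, 2, 0]
SUB      [0, 2]
LOAD 1   [0, 2, 0]
SWAP     [0, 0, 2]
ROT      [0, 2, 0]
STORE 0  [0, 2]
DIV      [0]
STORE 0  []
PUSH 5   [5]

5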